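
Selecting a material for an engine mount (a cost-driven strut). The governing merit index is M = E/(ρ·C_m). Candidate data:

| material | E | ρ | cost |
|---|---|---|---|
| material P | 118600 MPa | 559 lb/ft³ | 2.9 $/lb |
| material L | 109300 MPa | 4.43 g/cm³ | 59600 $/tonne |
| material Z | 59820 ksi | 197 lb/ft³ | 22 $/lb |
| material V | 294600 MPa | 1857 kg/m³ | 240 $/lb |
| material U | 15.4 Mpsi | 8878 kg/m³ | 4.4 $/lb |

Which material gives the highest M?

material Z

In SI units:
  material P: E = 118.6 GPa, ρ = 8954 kg/m³, cost = 6.393 $/kg
  material L: E = 109.3 GPa, ρ = 4430 kg/m³, cost = 59.60 $/kg
  material Z: E = 412.4 GPa, ρ = 3156 kg/m³, cost = 48.50 $/kg
  material V: E = 294.6 GPa, ρ = 1857 kg/m³, cost = 529.1 $/kg
  material U: E = 106.2 GPa, ρ = 8878 kg/m³, cost = 9.700 $/kg
  material Z: M = 2.69 MN·m per $
  material P: M = 2.07 MN·m per $
  material U: M = 1.23 MN·m per $
  material L: M = 0.414 MN·m per $
  material V: M = 0.300 MN·m per $
Highest index: material Z.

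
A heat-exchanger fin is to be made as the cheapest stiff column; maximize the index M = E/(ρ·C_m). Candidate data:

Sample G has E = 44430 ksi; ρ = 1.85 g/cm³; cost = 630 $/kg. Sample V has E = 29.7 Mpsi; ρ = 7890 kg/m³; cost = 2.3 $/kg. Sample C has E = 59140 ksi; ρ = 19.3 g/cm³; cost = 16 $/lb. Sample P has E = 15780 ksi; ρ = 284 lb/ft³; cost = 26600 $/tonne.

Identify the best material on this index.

sample V

Convert each candidate to consistent units, then evaluate M:
  sample G: E = 306.3 GPa, ρ = 1850 kg/m³, cost = 630.0 $/kg
  sample V: E = 204.8 GPa, ρ = 7890 kg/m³, cost = 2.300 $/kg
  sample C: E = 407.8 GPa, ρ = 19300 kg/m³, cost = 35.27 $/kg
  sample P: E = 108.8 GPa, ρ = 4549 kg/m³, cost = 26.60 $/kg
  sample V: M = 11.3 MN·m per $
  sample P: M = 0.899 MN·m per $
  sample C: M = 0.599 MN·m per $
  sample G: M = 0.263 MN·m per $
The maximum is for sample V.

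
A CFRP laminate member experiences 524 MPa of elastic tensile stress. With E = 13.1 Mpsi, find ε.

E = 13.1 Mpsi = 90.32 GPa = 90320 MPa.
ε = σ/E = 524 / 90320 = 5.80×10⁻³.

5.80×10⁻³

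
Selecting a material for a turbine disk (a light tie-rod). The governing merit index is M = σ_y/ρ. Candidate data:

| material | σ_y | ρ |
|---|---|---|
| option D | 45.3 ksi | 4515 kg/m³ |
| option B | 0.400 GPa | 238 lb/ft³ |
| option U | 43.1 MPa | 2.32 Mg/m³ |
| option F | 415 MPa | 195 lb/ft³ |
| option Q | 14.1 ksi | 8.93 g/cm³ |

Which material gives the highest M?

Putting every candidate on a common basis:
  option D: σ_y = 312.3 MPa, ρ = 4515 kg/m³
  option B: σ_y = 400.0 MPa, ρ = 3812 kg/m³
  option U: σ_y = 43.10 MPa, ρ = 2320 kg/m³
  option F: σ_y = 415.0 MPa, ρ = 3124 kg/m³
  option Q: σ_y = 97.22 MPa, ρ = 8930 kg/m³
  option F: M = 133 kN·m/kg
  option B: M = 105 kN·m/kg
  option D: M = 69.2 kN·m/kg
  option U: M = 18.6 kN·m/kg
  option Q: M = 10.9 kN·m/kg
The maximum is for option F.

option F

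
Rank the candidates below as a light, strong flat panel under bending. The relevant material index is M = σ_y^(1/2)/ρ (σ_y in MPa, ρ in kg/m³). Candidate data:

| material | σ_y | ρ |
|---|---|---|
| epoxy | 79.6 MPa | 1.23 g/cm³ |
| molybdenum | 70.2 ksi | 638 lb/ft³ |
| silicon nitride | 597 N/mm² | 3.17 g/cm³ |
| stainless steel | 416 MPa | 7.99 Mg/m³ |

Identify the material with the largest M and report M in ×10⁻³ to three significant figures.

silicon nitride, M = 7.71×10⁻³

Putting every candidate on a common basis:
  epoxy: σ_y = 79.60 MPa, ρ = 1230 kg/m³
  molybdenum: σ_y = 484.0 MPa, ρ = 10220 kg/m³
  silicon nitride: σ_y = 597.0 MPa, ρ = 3170 kg/m³
  stainless steel: σ_y = 416.0 MPa, ρ = 7990 kg/m³
  silicon nitride: M = 7.71×10⁻³
  epoxy: M = 7.25×10⁻³
  stainless steel: M = 2.55×10⁻³
  molybdenum: M = 2.15×10⁻³
Silicon nitride has the largest M.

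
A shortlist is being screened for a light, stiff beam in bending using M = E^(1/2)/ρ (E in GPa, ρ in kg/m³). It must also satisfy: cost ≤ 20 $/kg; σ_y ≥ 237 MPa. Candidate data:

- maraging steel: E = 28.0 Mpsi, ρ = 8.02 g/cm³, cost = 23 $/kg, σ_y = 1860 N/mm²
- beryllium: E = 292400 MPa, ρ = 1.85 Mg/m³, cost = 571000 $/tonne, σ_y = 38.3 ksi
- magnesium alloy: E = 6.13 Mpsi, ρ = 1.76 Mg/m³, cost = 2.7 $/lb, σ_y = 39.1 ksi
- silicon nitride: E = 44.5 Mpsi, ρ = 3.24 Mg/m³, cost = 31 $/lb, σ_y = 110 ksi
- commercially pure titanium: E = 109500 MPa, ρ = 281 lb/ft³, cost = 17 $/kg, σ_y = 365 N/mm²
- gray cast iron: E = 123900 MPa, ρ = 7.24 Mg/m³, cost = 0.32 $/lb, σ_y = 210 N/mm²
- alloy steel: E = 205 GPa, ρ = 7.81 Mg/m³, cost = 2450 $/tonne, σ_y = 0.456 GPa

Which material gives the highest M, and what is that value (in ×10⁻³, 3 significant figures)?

magnesium alloy, M = 3.69×10⁻³

Screen on constraints: cost ≤ 20 $/kg; σ_y ≥ 237 MPa. Survivors: magnesium alloy, commercially pure titanium, alloy steel.
Convert each candidate to consistent units, then evaluate M:
  magnesium alloy: E = 42.26 GPa, ρ = 1760 kg/m³
  commercially pure titanium: E = 109.5 GPa, ρ = 4501 kg/m³
  alloy steel: E = 205.0 GPa, ρ = 7810 kg/m³
  magnesium alloy: M = 3.69×10⁻³
  commercially pure titanium: M = 2.32×10⁻³
  alloy steel: M = 1.83×10⁻³
Magnesium alloy ranks first.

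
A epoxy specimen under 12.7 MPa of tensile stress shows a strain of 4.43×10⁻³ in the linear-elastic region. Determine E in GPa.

2.87 GPa

E = σ/ε = 12.7 MPa / 4.43×10⁻³ = 2867 MPa = 2.87 GPa.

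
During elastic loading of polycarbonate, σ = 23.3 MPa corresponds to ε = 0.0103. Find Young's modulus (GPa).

2.26 GPa

E = σ/ε = 23.3 MPa / 0.0103 = 2262 MPa = 2.26 GPa.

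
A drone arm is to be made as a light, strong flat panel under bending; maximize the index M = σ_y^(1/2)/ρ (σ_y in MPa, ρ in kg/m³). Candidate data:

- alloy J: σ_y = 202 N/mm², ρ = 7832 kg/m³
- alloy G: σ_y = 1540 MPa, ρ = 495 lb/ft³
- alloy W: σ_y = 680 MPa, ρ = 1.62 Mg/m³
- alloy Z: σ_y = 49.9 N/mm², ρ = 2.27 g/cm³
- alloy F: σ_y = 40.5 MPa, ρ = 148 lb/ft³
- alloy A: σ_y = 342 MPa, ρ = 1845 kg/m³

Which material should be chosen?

Putting every candidate on a common basis:
  alloy J: σ_y = 202.0 MPa, ρ = 7832 kg/m³
  alloy G: σ_y = 1540 MPa, ρ = 7929 kg/m³
  alloy W: σ_y = 680.0 MPa, ρ = 1620 kg/m³
  alloy Z: σ_y = 49.90 MPa, ρ = 2270 kg/m³
  alloy F: σ_y = 40.50 MPa, ρ = 2371 kg/m³
  alloy A: σ_y = 342.0 MPa, ρ = 1845 kg/m³
  alloy W: M = 16.1×10⁻³
  alloy A: M = 10.0×10⁻³
  alloy G: M = 4.95×10⁻³
  alloy Z: M = 3.11×10⁻³
  alloy F: M = 2.68×10⁻³
  alloy J: M = 1.81×10⁻³
Alloy W has the largest M.

alloy W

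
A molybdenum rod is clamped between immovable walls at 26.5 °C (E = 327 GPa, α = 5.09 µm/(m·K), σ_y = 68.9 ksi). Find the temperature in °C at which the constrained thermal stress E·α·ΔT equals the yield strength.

σ_y = 68.9 ksi = 475.0 MPa.
E·α·ΔT = 475.0 MPa ⇒ ΔT = 475.0 / (327.0×10³ × 5.09×10⁻⁶) = 285.4 K.
T = 26.5 + 285.4 = 311.9 °C.

312 °C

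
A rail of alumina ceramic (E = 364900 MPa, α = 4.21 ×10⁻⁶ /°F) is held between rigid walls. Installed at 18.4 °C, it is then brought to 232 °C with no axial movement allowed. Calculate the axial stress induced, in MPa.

591 MPa

E = 364900 MPa = 364.9 GPa.
α = 4.21×10⁻⁶/°F × 9/5 = 7.58×10⁻⁶/K.
ΔT = 213.6 K. Constrained thermal stress σ = E·α·ΔT = 364.9×10³ MPa × 7.58×10⁻⁶ × 213.6 = 591 MPa (compressive).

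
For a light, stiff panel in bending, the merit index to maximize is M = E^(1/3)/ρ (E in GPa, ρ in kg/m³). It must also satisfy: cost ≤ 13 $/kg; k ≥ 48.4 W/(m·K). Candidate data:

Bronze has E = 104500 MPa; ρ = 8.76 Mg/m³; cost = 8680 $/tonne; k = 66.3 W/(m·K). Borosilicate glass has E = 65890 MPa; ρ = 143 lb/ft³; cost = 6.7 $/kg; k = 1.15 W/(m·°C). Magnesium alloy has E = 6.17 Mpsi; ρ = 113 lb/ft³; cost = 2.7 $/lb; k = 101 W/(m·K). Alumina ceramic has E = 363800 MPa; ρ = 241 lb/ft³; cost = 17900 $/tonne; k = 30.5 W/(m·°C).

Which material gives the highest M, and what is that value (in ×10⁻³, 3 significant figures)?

magnesium alloy, M = 1.93×10⁻³

Screen on constraints: cost ≤ 13 $/kg; k ≥ 48.4 W/(m·K). Survivors: bronze, magnesium alloy.
In SI units:
  bronze: E = 104.5 GPa, ρ = 8760 kg/m³
  magnesium alloy: E = 42.54 GPa, ρ = 1810 kg/m³
  magnesium alloy: M = 1.93×10⁻³
  bronze: M = 0.538×10⁻³
Highest index: magnesium alloy.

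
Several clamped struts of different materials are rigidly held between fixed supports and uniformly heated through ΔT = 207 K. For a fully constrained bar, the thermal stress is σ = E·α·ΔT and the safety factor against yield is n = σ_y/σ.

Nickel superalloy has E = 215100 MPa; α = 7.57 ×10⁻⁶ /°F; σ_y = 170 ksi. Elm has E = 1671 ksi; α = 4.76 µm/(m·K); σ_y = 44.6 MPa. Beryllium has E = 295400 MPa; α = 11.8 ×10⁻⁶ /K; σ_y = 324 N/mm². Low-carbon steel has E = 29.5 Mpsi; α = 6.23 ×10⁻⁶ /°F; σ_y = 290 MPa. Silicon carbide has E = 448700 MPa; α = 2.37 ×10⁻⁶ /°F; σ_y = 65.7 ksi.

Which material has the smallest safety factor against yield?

beryllium

Converting E to GPa, α to ×10⁻⁶/K, σ_y to MPa, then σ and n for each:
  nickel superalloy: E = 215.1, α = 13.6, σ_y = 1172 → σ = 607 MPa, n = 1.93
  elm: E = 11.52, α = 4.76, σ_y = 44.60 → σ = 11.4 MPa, n = 3.93
  beryllium: E = 295.4, α = 11.8, σ_y = 324.0 → σ = 722 MPa, n = 0.449
  low-carbon steel: E = 203.4, α = 11.2, σ_y = 290.0 → σ = 472 MPa, n = 0.614
  silicon carbide: E = 448.7, α = 4.27, σ_y = 453.0 → σ = 396 MPa, n = 1.14
Smallest n: beryllium with n = 0.449.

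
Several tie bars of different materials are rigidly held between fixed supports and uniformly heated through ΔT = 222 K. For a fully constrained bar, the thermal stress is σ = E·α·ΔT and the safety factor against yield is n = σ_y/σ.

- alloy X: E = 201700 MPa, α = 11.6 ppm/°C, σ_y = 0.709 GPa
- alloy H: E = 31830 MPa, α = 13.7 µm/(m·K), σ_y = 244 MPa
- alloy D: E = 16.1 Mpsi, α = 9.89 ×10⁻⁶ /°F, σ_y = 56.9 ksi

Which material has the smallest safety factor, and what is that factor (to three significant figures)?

alloy D, n = 0.894

Per material, after unit conversion:
  alloy X: E = 201.7, α = 11.6, σ_y = 709.0 → σ = 519 MPa, n = 1.36
  alloy H: E = 31.83, α = 13.7, σ_y = 244.0 → σ = 96.8 MPa, n = 2.52
  alloy D: E = 111.0, α = 17.8, σ_y = 392.3 → σ = 439 MPa, n = 0.894
Alloy D has the lowest safety factor, n = 0.894.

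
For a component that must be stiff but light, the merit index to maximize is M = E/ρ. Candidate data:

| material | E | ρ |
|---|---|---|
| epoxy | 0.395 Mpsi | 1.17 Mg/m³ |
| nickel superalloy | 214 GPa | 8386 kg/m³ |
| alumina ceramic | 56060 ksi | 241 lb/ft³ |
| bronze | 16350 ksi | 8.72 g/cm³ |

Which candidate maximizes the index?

Putting every candidate on a common basis:
  epoxy: E = 2.723 GPa, ρ = 1170 kg/m³
  nickel superalloy: E = 214.0 GPa, ρ = 8386 kg/m³
  alumina ceramic: E = 386.5 GPa, ρ = 3860 kg/m³
  bronze: E = 112.7 GPa, ρ = 8720 kg/m³
  alumina ceramic: M = 100 MN·m/kg
  nickel superalloy: M = 25.5 MN·m/kg
  bronze: M = 12.9 MN·m/kg
  epoxy: M = 2.33 MN·m/kg
Alumina ceramic has the largest M.

alumina ceramic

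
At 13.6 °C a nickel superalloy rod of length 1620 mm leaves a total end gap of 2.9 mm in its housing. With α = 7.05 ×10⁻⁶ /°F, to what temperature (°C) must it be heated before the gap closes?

155 °C

α = 7.05×10⁻⁶/°F × 9/5 = 12.7×10⁻⁶/K.
α·L₀·ΔT = 2.9 mm ⇒ ΔT = 2.9 / (12.7×10⁻⁶ × 1620.0) = 141.1 K.
T = 13.6 + 141.1 = 154.7 °C.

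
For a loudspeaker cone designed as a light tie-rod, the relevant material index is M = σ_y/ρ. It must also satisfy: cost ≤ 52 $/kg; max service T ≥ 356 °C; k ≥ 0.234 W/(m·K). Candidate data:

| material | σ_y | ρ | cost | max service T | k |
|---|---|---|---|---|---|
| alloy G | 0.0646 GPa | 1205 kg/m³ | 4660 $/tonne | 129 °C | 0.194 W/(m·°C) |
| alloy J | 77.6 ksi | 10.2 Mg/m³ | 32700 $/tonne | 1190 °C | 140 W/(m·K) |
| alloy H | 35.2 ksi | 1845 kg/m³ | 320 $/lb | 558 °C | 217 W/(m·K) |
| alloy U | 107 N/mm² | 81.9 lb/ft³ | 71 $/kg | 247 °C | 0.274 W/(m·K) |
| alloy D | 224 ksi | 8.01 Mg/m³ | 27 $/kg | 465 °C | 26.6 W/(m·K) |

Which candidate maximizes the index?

alloy D

Screen on constraints: cost ≤ 52 $/kg; max service T ≥ 356 °C; k ≥ 0.234 W/(m·K). Survivors: alloy J, alloy D.
Normalizing units and computing the index:
  alloy J: σ_y = 535.0 MPa, ρ = 10200 kg/m³
  alloy D: σ_y = 1544 MPa, ρ = 8010 kg/m³
  alloy D: M = 193 kN·m/kg
  alloy J: M = 52.5 kN·m/kg
The maximum is for alloy D.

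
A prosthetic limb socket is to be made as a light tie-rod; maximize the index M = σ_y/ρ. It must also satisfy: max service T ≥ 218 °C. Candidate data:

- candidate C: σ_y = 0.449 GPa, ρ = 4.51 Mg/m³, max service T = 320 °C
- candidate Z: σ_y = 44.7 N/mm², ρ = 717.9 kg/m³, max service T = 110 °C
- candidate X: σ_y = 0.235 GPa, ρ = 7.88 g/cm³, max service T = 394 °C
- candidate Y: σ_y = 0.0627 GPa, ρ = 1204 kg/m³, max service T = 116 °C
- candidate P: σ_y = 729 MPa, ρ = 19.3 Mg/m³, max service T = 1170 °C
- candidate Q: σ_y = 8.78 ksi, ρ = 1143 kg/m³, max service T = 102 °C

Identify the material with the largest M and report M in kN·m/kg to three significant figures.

Screen on constraints: max service T ≥ 218 °C. Survivors: candidate C, candidate X, candidate P.
After converting to SI:
  candidate C: σ_y = 449.0 MPa, ρ = 4510 kg/m³
  candidate X: σ_y = 235.0 MPa, ρ = 7880 kg/m³
  candidate P: σ_y = 729.0 MPa, ρ = 19300 kg/m³
  candidate C: M = 99.6 kN·m/kg
  candidate P: M = 37.8 kN·m/kg
  candidate X: M = 29.8 kN·m/kg
Candidate C ranks first.

candidate C, M = 99.6 kN·m/kg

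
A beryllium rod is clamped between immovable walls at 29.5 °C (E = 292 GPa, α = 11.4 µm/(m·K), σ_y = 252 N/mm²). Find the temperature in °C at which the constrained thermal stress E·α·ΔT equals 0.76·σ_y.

σ_y = 252 N/mm² = 252.0 MPa.
E·α·ΔT = 191.5 MPa ⇒ ΔT = 191.5 / (292.0×10³ × 11.4×10⁻⁶) = 57.53 K.
T = 29.5 + 57.53 = 87.03 °C.

87.0 °C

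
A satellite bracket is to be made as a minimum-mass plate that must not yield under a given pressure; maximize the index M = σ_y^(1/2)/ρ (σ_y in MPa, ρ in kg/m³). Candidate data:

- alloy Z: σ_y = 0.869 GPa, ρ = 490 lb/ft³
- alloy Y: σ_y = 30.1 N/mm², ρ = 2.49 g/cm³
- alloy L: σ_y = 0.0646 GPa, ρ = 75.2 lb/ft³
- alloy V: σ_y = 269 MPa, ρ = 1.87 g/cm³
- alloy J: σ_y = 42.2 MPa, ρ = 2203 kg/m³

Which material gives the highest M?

alloy V

Normalizing units and computing the index:
  alloy Z: σ_y = 869.0 MPa, ρ = 7849 kg/m³
  alloy Y: σ_y = 30.10 MPa, ρ = 2490 kg/m³
  alloy L: σ_y = 64.60 MPa, ρ = 1205 kg/m³
  alloy V: σ_y = 269.0 MPa, ρ = 1870 kg/m³
  alloy J: σ_y = 42.20 MPa, ρ = 2203 kg/m³
  alloy V: M = 8.77×10⁻³
  alloy L: M = 6.67×10⁻³
  alloy Z: M = 3.76×10⁻³
  alloy J: M = 2.95×10⁻³
  alloy Y: M = 2.20×10⁻³
Highest index: alloy V.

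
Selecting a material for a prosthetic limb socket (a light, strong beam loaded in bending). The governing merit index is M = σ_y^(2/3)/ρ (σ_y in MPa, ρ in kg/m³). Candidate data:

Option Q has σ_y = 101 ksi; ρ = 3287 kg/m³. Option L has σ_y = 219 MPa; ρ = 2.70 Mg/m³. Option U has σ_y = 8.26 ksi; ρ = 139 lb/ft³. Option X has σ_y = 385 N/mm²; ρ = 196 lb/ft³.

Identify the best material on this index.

option Q

Convert each candidate to consistent units, then evaluate M:
  option Q: σ_y = 696.4 MPa, ρ = 3287 kg/m³
  option L: σ_y = 219.0 MPa, ρ = 2700 kg/m³
  option U: σ_y = 56.95 MPa, ρ = 2227 kg/m³
  option X: σ_y = 385.0 MPa, ρ = 3140 kg/m³
  option Q: M = 23.9×10⁻³
  option X: M = 16.9×10⁻³
  option L: M = 13.5×10⁻³
  option U: M = 6.65×10⁻³
Highest index: option Q.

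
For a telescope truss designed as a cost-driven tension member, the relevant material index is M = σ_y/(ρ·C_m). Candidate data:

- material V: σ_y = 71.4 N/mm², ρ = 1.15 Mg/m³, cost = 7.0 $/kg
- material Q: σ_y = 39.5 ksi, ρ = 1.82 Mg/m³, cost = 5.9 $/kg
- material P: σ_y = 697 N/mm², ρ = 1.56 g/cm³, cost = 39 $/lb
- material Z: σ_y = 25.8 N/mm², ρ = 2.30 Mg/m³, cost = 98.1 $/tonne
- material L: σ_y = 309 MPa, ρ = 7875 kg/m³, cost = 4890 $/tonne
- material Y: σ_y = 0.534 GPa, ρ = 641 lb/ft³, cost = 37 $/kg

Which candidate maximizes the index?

Normalizing units and computing the index:
  material V: σ_y = 71.40 MPa, ρ = 1150 kg/m³, cost = 7.000 $/kg
  material Q: σ_y = 272.3 MPa, ρ = 1820 kg/m³, cost = 5.900 $/kg
  material P: σ_y = 697.0 MPa, ρ = 1560 kg/m³, cost = 85.98 $/kg
  material Z: σ_y = 25.80 MPa, ρ = 2300 kg/m³, cost = 0.09810 $/kg
  material L: σ_y = 309.0 MPa, ρ = 7875 kg/m³, cost = 4.890 $/kg
  material Y: σ_y = 534.0 MPa, ρ = 10270 kg/m³, cost = 37.00 $/kg
  material Z: M = 114 kN·m per $
  material Q: M = 25.4 kN·m per $
  material V: M = 8.87 kN·m per $
  material L: M = 8.02 kN·m per $
  material P: M = 5.20 kN·m per $
  material Y: M = 1.41 kN·m per $
Highest index: material Z.

material Z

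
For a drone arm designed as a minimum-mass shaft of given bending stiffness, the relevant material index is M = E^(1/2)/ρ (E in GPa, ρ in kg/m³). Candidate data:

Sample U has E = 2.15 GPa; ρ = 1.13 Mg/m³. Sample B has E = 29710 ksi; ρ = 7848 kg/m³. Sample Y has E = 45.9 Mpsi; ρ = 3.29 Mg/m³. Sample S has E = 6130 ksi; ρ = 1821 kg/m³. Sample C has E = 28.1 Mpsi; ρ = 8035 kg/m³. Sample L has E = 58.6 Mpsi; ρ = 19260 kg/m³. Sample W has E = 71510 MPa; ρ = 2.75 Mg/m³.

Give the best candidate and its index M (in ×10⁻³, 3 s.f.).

Putting every candidate on a common basis:
  sample U: E = 2.150 GPa, ρ = 1130 kg/m³
  sample B: E = 204.8 GPa, ρ = 7848 kg/m³
  sample Y: E = 316.5 GPa, ρ = 3290 kg/m³
  sample S: E = 42.26 GPa, ρ = 1821 kg/m³
  sample C: E = 193.7 GPa, ρ = 8035 kg/m³
  sample L: E = 404.0 GPa, ρ = 19260 kg/m³
  sample W: E = 71.51 GPa, ρ = 2750 kg/m³
  sample Y: M = 5.41×10⁻³
  sample S: M = 3.57×10⁻³
  sample W: M = 3.08×10⁻³
  sample B: M = 1.82×10⁻³
  sample C: M = 1.73×10⁻³
  sample U: M = 1.30×10⁻³
  sample L: M = 1.04×10⁻³
The maximum is for sample Y.

sample Y, M = 5.41×10⁻³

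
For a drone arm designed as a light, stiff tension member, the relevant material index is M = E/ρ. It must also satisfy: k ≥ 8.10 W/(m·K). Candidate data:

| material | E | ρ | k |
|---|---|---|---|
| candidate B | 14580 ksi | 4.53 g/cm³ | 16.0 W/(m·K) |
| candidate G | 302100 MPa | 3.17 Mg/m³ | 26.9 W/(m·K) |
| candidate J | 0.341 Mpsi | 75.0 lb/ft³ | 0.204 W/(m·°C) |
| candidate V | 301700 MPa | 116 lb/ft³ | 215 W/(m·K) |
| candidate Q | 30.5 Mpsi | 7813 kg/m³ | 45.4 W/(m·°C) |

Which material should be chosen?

candidate V

Screen on constraints: k ≥ 8.10 W/(m·K). Survivors: candidate B, candidate G, candidate V, candidate Q.
After converting to SI:
  candidate B: E = 100.5 GPa, ρ = 4530 kg/m³
  candidate G: E = 302.1 GPa, ρ = 3170 kg/m³
  candidate V: E = 301.7 GPa, ρ = 1858 kg/m³
  candidate Q: E = 210.3 GPa, ρ = 7813 kg/m³
  candidate V: M = 162 MN·m/kg
  candidate G: M = 95.3 MN·m/kg
  candidate Q: M = 26.9 MN·m/kg
  candidate B: M = 22.2 MN·m/kg
Highest index: candidate V.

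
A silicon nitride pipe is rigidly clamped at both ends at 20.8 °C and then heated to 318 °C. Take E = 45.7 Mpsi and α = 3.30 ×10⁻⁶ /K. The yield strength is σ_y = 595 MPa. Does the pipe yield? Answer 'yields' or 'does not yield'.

does not yield

E = 45.7 Mpsi = 315.1 GPa.
ΔT = 297.2 K. Constrained thermal stress σ = E·α·ΔT = 315.1×10³ MPa × 3.30×10⁻⁶ × 297.2 = 309 MPa (compressive).
Compare to σ_y = 595 MPa: σ < σ_y, so it does not yield.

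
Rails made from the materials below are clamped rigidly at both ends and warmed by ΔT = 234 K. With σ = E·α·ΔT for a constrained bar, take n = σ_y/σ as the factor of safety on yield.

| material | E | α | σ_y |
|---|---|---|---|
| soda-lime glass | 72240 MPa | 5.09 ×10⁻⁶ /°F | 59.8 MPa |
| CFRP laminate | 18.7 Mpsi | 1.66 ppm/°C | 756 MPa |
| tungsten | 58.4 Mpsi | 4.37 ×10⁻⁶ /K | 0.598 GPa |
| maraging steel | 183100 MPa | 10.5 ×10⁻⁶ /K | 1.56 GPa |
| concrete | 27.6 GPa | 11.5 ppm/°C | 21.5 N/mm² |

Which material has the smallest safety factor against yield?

Per material, after unit conversion:
  soda-lime glass: E = 72.24, α = 9.16, σ_y = 59.80 → σ = 155 MPa, n = 0.386
  CFRP laminate: E = 128.9, α = 1.66, σ_y = 756.0 → σ = 50.1 MPa, n = 15.1
  tungsten: E = 402.7, α = 4.37, σ_y = 598.0 → σ = 412 MPa, n = 1.45
  maraging steel: E = 183.1, α = 10.5, σ_y = 1560 → σ = 450 MPa, n = 3.47
  concrete: E = 27.60, α = 11.5, σ_y = 21.50 → σ = 74.3 MPa, n = 0.289
Smallest n: concrete with n = 0.289.

concrete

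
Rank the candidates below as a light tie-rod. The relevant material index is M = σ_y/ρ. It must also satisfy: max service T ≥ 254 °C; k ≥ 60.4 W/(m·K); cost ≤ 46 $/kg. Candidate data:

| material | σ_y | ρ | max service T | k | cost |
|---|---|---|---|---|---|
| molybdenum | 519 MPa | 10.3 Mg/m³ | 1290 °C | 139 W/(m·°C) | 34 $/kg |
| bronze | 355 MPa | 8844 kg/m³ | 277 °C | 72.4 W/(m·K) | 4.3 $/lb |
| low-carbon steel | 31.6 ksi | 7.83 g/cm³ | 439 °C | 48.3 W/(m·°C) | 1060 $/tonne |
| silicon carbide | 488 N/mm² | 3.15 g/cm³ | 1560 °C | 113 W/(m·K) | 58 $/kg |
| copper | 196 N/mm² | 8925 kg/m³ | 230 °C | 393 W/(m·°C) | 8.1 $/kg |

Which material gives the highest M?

Screen on constraints: max service T ≥ 254 °C; k ≥ 60.4 W/(m·K); cost ≤ 46 $/kg. Survivors: molybdenum, bronze.
Putting every candidate on a common basis:
  molybdenum: σ_y = 519.0 MPa, ρ = 10300 kg/m³
  bronze: σ_y = 355.0 MPa, ρ = 8844 kg/m³
  molybdenum: M = 50.4 kN·m/kg
  bronze: M = 40.1 kN·m/kg
The maximum is for molybdenum.

molybdenum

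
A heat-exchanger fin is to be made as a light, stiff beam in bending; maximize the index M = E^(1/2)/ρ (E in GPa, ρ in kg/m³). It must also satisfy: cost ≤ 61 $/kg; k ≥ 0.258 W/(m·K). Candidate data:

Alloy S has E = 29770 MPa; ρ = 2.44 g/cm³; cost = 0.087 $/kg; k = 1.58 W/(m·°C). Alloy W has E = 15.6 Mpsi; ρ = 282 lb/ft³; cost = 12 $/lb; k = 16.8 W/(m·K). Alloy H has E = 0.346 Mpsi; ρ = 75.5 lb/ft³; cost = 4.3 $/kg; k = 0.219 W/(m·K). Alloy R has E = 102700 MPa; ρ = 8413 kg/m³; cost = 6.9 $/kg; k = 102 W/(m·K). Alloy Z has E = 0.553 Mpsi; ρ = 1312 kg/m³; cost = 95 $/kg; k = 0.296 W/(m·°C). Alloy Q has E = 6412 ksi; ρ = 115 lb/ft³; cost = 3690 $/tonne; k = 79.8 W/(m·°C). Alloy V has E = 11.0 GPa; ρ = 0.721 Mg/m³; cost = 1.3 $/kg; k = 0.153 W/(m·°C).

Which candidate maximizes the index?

Screen on constraints: cost ≤ 61 $/kg; k ≥ 0.258 W/(m·K). Survivors: alloy S, alloy W, alloy R, alloy Q.
In SI units:
  alloy S: E = 29.77 GPa, ρ = 2440 kg/m³
  alloy W: E = 107.6 GPa, ρ = 4517 kg/m³
  alloy R: E = 102.7 GPa, ρ = 8413 kg/m³
  alloy Q: E = 44.21 GPa, ρ = 1842 kg/m³
  alloy Q: M = 3.61×10⁻³
  alloy W: M = 2.30×10⁻³
  alloy S: M = 2.24×10⁻³
  alloy R: M = 1.20×10⁻³
Alloy Q ranks first.

alloy Q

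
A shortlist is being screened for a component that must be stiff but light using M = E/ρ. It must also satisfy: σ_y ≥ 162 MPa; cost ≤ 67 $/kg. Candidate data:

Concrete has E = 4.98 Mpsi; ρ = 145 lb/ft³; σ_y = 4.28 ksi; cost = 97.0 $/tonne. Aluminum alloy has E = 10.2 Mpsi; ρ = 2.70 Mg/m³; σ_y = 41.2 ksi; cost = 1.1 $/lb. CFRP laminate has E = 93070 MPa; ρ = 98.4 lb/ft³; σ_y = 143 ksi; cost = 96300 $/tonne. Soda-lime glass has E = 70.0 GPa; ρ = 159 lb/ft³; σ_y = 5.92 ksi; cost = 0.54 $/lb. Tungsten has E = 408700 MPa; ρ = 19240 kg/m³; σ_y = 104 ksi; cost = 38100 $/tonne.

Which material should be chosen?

aluminum alloy

Screen on constraints: σ_y ≥ 162 MPa; cost ≤ 67 $/kg. Survivors: aluminum alloy, tungsten.
Normalizing units and computing the index:
  aluminum alloy: E = 70.33 GPa, ρ = 2700 kg/m³
  tungsten: E = 408.7 GPa, ρ = 19240 kg/m³
  aluminum alloy: M = 26.0 MN·m/kg
  tungsten: M = 21.2 MN·m/kg
Aluminum alloy has the largest M.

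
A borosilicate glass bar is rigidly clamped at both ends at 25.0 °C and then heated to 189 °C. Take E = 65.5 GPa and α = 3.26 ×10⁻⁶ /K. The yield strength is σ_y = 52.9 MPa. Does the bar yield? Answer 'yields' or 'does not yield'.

does not yield

ΔT = 164.0 K. Constrained thermal stress σ = E·α·ΔT = 65.50×10³ MPa × 3.26×10⁻⁶ × 164.0 = 35.0 MPa (compressive).
Compare to σ_y = 52.9 MPa: σ < σ_y, so it does not yield.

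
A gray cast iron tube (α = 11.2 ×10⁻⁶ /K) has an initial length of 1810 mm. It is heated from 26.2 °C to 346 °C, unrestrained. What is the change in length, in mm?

ΔT = 346 − 26.2 = 319.8 K.
ΔL = α·L₀·ΔT = 11.2×10⁻⁶ × 1810 mm × 319.8 K = 6.48 mm.

6.48 mm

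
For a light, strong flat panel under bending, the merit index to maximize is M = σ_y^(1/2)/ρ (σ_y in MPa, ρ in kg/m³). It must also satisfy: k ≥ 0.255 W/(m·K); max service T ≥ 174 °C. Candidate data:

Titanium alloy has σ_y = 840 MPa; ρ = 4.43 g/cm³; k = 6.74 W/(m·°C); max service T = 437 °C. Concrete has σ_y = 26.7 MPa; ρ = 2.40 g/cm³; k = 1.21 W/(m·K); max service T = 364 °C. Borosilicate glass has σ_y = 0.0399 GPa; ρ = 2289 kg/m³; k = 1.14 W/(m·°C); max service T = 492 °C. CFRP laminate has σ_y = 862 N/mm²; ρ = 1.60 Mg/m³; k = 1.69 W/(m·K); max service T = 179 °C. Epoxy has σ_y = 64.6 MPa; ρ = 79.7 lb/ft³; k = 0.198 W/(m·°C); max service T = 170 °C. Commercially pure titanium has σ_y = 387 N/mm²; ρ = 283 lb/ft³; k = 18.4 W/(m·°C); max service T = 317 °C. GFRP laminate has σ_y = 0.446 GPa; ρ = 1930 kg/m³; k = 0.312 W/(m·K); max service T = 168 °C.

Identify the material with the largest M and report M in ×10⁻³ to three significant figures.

Screen on constraints: k ≥ 0.255 W/(m·K); max service T ≥ 174 °C. Survivors: titanium alloy, concrete, borosilicate glass, CFRP laminate, commercially pure titanium.
Putting every candidate on a common basis:
  titanium alloy: σ_y = 840.0 MPa, ρ = 4430 kg/m³
  concrete: σ_y = 26.70 MPa, ρ = 2400 kg/m³
  borosilicate glass: σ_y = 39.90 MPa, ρ = 2289 kg/m³
  CFRP laminate: σ_y = 862.0 MPa, ρ = 1600 kg/m³
  commercially pure titanium: σ_y = 387.0 MPa, ρ = 4533 kg/m³
  CFRP laminate: M = 18.3×10⁻³
  titanium alloy: M = 6.54×10⁻³
  commercially pure titanium: M = 4.34×10⁻³
  borosilicate glass: M = 2.76×10⁻³
  concrete: M = 2.15×10⁻³
CFRP laminate ranks first.

CFRP laminate, M = 18.3×10⁻³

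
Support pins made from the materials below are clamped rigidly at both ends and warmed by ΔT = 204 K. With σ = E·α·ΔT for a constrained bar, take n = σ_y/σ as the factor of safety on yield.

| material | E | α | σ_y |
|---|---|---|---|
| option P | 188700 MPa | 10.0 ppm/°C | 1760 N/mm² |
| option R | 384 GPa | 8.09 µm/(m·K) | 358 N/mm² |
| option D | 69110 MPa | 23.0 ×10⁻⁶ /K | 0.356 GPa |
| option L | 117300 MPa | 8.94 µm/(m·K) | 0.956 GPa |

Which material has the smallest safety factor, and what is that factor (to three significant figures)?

With everything in SI (GPa, ×10⁻⁶/K, MPa):
  option P: E = 188.7, α = 10.0, σ_y = 1760 → σ = 385 MPa, n = 4.57
  option R: E = 384.0, α = 8.09, σ_y = 358.0 → σ = 634 MPa, n = 0.565
  option D: E = 69.11, α = 23.0, σ_y = 356.0 → σ = 324 MPa, n = 1.10
  option L: E = 117.3, α = 8.94, σ_y = 956.0 → σ = 214 MPa, n = 4.47
Smallest n: option R with n = 0.565.

option R, n = 0.565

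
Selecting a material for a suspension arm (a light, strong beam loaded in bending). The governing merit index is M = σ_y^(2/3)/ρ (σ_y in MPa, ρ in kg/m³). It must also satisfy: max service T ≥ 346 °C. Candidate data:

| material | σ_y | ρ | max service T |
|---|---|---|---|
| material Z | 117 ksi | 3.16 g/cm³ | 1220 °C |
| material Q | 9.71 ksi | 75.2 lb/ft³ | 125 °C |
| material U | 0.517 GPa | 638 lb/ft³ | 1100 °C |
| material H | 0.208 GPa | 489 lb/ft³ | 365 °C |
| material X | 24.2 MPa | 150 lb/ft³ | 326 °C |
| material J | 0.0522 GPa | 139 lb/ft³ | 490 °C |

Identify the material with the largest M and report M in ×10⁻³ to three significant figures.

material Z, M = 27.4×10⁻³

Screen on constraints: max service T ≥ 346 °C. Survivors: material Z, material U, material H, material J.
Convert each candidate to consistent units, then evaluate M:
  material Z: σ_y = 806.7 MPa, ρ = 3160 kg/m³
  material U: σ_y = 517.0 MPa, ρ = 10220 kg/m³
  material H: σ_y = 208.0 MPa, ρ = 7833 kg/m³
  material J: σ_y = 52.20 MPa, ρ = 2227 kg/m³
  material Z: M = 27.4×10⁻³
  material U: M = 6.30×10⁻³
  material J: M = 6.27×10⁻³
  material H: M = 4.48×10⁻³
The maximum is for material Z.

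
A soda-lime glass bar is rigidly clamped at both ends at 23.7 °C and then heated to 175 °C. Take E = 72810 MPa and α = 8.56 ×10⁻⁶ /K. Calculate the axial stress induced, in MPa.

E = 72810 MPa = 72.81 GPa.
ΔT = 151.3 K. Constrained thermal stress σ = E·α·ΔT = 72.81×10³ MPa × 8.56×10⁻⁶ × 151.3 = 94.3 MPa (compressive).

94.3 MPa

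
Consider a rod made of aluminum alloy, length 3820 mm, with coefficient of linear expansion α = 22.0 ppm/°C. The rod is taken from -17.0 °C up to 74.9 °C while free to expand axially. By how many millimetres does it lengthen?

ΔT = 74.9 − (-17.0) = 91.90 K.
ΔL = α·L₀·ΔT = 22.0×10⁻⁶ × 3820 mm × 91.90 K = 7.72 mm.

7.72 mm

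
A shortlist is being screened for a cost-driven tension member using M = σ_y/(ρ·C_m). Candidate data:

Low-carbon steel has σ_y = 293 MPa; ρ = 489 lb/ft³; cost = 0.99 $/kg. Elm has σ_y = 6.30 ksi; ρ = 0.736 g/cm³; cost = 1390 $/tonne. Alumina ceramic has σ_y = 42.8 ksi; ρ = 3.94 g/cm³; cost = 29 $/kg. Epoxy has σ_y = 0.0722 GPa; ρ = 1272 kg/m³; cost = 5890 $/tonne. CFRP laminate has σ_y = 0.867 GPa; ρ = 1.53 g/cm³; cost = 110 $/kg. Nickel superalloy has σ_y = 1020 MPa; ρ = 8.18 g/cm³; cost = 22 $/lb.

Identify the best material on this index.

Putting every candidate on a common basis:
  low-carbon steel: σ_y = 293.0 MPa, ρ = 7833 kg/m³, cost = 0.9900 $/kg
  elm: σ_y = 43.44 MPa, ρ = 736.0 kg/m³, cost = 1.390 $/kg
  alumina ceramic: σ_y = 295.1 MPa, ρ = 3940 kg/m³, cost = 29.00 $/kg
  epoxy: σ_y = 72.20 MPa, ρ = 1272 kg/m³, cost = 5.890 $/kg
  CFRP laminate: σ_y = 867.0 MPa, ρ = 1530 kg/m³, cost = 110.0 $/kg
  nickel superalloy: σ_y = 1020 MPa, ρ = 8180 kg/m³, cost = 48.50 $/kg
  elm: M = 42.5 kN·m per $
  low-carbon steel: M = 37.8 kN·m per $
  epoxy: M = 9.64 kN·m per $
  CFRP laminate: M = 5.15 kN·m per $
  alumina ceramic: M = 2.58 kN·m per $
  nickel superalloy: M = 2.57 kN·m per $
Highest index: elm.

elm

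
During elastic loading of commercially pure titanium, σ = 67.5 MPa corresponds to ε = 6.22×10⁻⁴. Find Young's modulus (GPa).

109 GPa

E = σ/ε = 67.5 MPa / 6.22×10⁻⁴ = 108500 MPa = 109 GPa.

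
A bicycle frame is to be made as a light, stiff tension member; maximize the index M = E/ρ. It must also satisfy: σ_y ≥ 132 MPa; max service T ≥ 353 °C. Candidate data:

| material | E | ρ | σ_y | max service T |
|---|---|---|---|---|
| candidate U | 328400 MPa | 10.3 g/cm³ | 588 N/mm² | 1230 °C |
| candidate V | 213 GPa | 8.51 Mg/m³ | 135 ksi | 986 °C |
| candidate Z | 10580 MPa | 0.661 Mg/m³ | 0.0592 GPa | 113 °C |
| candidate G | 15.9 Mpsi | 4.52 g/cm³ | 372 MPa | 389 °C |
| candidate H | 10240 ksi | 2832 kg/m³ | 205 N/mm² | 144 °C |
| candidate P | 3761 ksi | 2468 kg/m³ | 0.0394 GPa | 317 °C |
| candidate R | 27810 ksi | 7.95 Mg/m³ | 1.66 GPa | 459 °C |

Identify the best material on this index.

candidate U

Screen on constraints: σ_y ≥ 132 MPa; max service T ≥ 353 °C. Survivors: candidate U, candidate V, candidate G, candidate R.
Convert each candidate to consistent units, then evaluate M:
  candidate U: E = 328.4 GPa, ρ = 10300 kg/m³
  candidate V: E = 213.0 GPa, ρ = 8510 kg/m³
  candidate G: E = 109.6 GPa, ρ = 4520 kg/m³
  candidate R: E = 191.7 GPa, ρ = 7950 kg/m³
  candidate U: M = 31.9 MN·m/kg
  candidate V: M = 25.0 MN·m/kg
  candidate G: M = 24.3 MN·m/kg
  candidate R: M = 24.1 MN·m/kg
Candidate U has the largest M.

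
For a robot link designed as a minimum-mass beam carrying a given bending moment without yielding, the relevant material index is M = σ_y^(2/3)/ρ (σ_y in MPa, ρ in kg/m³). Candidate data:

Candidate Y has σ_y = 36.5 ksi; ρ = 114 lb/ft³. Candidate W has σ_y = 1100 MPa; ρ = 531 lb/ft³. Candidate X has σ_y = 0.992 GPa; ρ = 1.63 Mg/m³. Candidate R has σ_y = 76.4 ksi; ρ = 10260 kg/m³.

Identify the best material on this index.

After converting to SI:
  candidate Y: σ_y = 251.7 MPa, ρ = 1826 kg/m³
  candidate W: σ_y = 1100 MPa, ρ = 8506 kg/m³
  candidate X: σ_y = 992.0 MPa, ρ = 1630 kg/m³
  candidate R: σ_y = 526.8 MPa, ρ = 10260 kg/m³
  candidate X: M = 61.0×10⁻³
  candidate Y: M = 21.8×10⁻³
  candidate W: M = 12.5×10⁻³
  candidate R: M = 6.36×10⁻³
Candidate X ranks first.

candidate X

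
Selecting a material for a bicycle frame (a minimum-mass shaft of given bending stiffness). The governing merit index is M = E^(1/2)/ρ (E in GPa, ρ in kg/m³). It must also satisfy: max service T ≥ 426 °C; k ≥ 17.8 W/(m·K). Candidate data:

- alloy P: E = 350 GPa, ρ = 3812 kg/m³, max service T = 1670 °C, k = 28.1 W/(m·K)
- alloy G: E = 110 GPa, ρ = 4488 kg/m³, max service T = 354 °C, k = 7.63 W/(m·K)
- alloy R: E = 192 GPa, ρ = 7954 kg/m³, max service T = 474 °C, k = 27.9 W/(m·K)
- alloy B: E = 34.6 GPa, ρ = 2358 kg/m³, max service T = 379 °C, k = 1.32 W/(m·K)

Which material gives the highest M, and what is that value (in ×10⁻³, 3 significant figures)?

alloy P, M = 4.91×10⁻³

Screen on constraints: max service T ≥ 426 °C; k ≥ 17.8 W/(m·K). Survivors: alloy P, alloy R.
Computing M directly (units already consistent):
  alloy P: M = 4.91×10⁻³
  alloy R: M = 1.74×10⁻³
The maximum is for alloy P.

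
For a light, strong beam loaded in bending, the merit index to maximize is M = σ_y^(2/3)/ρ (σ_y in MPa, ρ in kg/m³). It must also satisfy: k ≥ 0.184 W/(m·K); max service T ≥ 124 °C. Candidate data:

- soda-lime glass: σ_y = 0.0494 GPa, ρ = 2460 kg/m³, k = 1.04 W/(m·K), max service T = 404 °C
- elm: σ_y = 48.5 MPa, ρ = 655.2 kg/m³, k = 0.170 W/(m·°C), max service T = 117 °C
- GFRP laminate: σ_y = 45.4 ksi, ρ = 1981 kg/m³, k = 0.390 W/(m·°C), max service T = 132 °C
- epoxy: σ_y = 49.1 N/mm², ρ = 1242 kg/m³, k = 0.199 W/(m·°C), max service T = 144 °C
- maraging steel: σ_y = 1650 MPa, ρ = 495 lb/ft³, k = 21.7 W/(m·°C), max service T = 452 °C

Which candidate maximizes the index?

Screen on constraints: k ≥ 0.184 W/(m·K); max service T ≥ 124 °C. Survivors: soda-lime glass, GFRP laminate, epoxy, maraging steel.
Convert each candidate to consistent units, then evaluate M:
  soda-lime glass: σ_y = 49.40 MPa, ρ = 2460 kg/m³
  GFRP laminate: σ_y = 313.0 MPa, ρ = 1981 kg/m³
  epoxy: σ_y = 49.10 MPa, ρ = 1242 kg/m³
  maraging steel: σ_y = 1650 MPa, ρ = 7929 kg/m³
  GFRP laminate: M = 23.3×10⁻³
  maraging steel: M = 17.6×10⁻³
  epoxy: M = 10.8×10⁻³
  soda-lime glass: M = 5.47×10⁻³
The maximum is for GFRP laminate.

GFRP laminate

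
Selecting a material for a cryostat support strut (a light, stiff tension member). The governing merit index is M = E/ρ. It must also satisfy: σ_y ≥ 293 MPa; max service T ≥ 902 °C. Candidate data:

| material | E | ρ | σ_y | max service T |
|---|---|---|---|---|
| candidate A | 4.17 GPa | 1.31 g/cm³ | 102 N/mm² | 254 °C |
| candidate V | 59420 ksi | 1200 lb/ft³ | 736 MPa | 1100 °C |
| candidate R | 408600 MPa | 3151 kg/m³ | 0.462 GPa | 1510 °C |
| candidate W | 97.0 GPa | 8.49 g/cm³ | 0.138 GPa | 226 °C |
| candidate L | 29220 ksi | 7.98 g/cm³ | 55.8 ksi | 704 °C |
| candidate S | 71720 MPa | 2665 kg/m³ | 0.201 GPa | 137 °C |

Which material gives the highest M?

Screen on constraints: σ_y ≥ 293 MPa; max service T ≥ 902 °C. Survivors: candidate V, candidate R.
After converting to SI:
  candidate V: E = 409.7 GPa, ρ = 19220 kg/m³
  candidate R: E = 408.6 GPa, ρ = 3151 kg/m³
  candidate R: M = 130 MN·m/kg
  candidate V: M = 21.3 MN·m/kg
The maximum is for candidate R.

candidate R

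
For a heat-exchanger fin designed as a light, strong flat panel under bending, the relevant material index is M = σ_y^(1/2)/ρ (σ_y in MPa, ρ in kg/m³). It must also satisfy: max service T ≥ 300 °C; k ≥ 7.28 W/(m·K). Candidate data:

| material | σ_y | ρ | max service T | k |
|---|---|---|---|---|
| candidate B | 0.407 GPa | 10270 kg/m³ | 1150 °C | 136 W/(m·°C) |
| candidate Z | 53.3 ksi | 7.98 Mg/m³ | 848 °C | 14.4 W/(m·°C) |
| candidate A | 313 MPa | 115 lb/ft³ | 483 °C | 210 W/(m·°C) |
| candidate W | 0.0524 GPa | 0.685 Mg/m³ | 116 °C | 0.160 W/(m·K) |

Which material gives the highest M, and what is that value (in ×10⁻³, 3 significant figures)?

Screen on constraints: max service T ≥ 300 °C; k ≥ 7.28 W/(m·K). Survivors: candidate B, candidate Z, candidate A.
Putting every candidate on a common basis:
  candidate B: σ_y = 407.0 MPa, ρ = 10270 kg/m³
  candidate Z: σ_y = 367.5 MPa, ρ = 7980 kg/m³
  candidate A: σ_y = 313.0 MPa, ρ = 1842 kg/m³
  candidate A: M = 9.60×10⁻³
  candidate Z: M = 2.40×10⁻³
  candidate B: M = 1.96×10⁻³
Candidate A has the largest M.

candidate A, M = 9.60×10⁻³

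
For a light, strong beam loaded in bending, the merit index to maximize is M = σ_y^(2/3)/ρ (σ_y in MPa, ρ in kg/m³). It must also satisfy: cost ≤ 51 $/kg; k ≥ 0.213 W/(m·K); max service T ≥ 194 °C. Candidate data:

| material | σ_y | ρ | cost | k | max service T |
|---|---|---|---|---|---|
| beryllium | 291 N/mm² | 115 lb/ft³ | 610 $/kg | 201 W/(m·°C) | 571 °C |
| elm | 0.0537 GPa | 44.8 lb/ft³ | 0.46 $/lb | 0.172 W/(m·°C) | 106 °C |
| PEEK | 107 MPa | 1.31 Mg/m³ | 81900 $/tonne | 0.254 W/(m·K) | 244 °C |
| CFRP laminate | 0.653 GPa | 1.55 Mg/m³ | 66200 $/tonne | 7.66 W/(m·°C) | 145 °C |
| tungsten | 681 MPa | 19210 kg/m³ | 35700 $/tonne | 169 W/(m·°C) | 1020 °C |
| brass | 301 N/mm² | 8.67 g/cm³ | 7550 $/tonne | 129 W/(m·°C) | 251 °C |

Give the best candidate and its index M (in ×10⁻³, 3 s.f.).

Screen on constraints: cost ≤ 51 $/kg; k ≥ 0.213 W/(m·K); max service T ≥ 194 °C. Survivors: tungsten, brass.
After converting to SI:
  tungsten: σ_y = 681.0 MPa, ρ = 19210 kg/m³
  brass: σ_y = 301.0 MPa, ρ = 8670 kg/m³
  brass: M = 5.18×10⁻³
  tungsten: M = 4.03×10⁻³
Highest index: brass.

brass, M = 5.18×10⁻³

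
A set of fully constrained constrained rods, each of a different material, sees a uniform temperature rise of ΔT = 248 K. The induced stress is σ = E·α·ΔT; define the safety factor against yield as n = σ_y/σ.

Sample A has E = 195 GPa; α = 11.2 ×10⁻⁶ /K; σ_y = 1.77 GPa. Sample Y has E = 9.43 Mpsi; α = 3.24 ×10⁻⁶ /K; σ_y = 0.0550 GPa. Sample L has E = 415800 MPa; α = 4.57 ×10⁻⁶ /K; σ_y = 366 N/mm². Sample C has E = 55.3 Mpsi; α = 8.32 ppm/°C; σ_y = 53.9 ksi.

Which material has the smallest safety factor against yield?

In consistent units (E in GPa, α in ×10⁻⁶/K, σ_y in MPa):
  sample A: E = 195.0, α = 11.2, σ_y = 1770 → σ = 542 MPa, n = 3.27
  sample Y: E = 65.02, α = 3.24, σ_y = 55.00 → σ = 52.2 MPa, n = 1.05
  sample L: E = 415.8, α = 4.57, σ_y = 366.0 → σ = 471 MPa, n = 0.777
  sample C: E = 381.3, α = 8.32, σ_y = 371.6 → σ = 787 MPa, n = 0.472
The minimum is sample C at n = 0.472.

sample C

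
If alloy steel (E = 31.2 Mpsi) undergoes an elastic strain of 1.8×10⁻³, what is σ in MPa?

387 MPa

E = 31.2 Mpsi = 215.1 GPa.
σ = E·ε = 215100 MPa × 1.8×10⁻³ = 387 MPa.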